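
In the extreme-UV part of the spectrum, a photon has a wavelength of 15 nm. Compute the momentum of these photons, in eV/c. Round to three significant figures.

82.7 eV/c

(h = 6.62607015 × 10^-34 J·s, c = 2.99792458 × 10^8 m/s, 1 eV = 1.602176634 × 10^-19 J.)
First convert: λ = 15 nm = 1.5 × 10^-8 m.
Apply p = h/λ: p = 4.417 × 10^-26 kg·m/s.
Converting to eV/c: p = 82.66 eV/c ≈ 82.7 eV/c.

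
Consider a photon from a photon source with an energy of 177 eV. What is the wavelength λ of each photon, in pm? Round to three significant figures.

Use h = 6.62607015·10^-34 J·s, c = 2.99792458·10^8 m/s, 1 eV = 1.602176634·10^-19 J.
In SI units: E = 177 eV = 2.8359·10^-17 J.
Apply λ = hc/E: λ = 7.005·10^-9 m.
Converting to pm: λ = 7005 pm ≈ 7000 pm.

7000 pm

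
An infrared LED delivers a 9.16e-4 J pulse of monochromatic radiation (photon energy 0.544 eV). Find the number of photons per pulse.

1.05e16 photons

Per-photon energy: E = 8.716e-20 J (from energy = 0.544 eV).
N = E_total / E_photon = 9.16e-4 J / 8.716e-20 J = 1.05e16.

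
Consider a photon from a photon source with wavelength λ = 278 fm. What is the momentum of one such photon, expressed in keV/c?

In SI units: λ = 278 fm = 2.78·10^-13 m.
Since p = h/λ for a photon, p = 2.383·10^-21 kg·m/s.
Converting to keV/c: p = 4460 keV/c ≈ 4460 keV/c.

4460 keV/c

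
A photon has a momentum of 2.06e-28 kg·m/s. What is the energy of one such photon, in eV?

Use c = 2.99792458e8 m/s, 1 eV = 1.602176634e-19 J.
The photon relation is E = pc, giving E = 6.176e-20 J.
Converting to eV: E = 0.3855 eV ≈ 0.385 eV.

0.385 eV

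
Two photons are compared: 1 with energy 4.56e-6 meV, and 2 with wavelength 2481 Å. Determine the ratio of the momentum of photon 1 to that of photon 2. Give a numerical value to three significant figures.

p_1 = 2.437e-36 kg·m/s (from energy = 4.56e-6 meV, via p = E/c).
p_2 = 2.671e-27 kg·m/s (from wavelength = 2481 Å, via p = h/λ).
Ratio = 2.437e-36 / 2.671e-27 = 9.12e-10.

9.12e-10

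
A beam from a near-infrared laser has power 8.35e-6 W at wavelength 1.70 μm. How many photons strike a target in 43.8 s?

Total energy: E_total = P·t = 8.35e-6 × 43.8 = 3.657e-4 J.
Per-photon energy: E = 1.168e-19 J.
N = E_total / E_photon = 3.13e15.

3.13e15 photons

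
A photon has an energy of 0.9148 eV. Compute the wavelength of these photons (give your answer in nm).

1360 nm

Use h = 6.62607015e-34 J·s, c = 2.99792458e8 m/s, 1 eV = 1.602176634e-19 J.
In SI units: E = 0.9148 eV = 1.4657e-19 J.
The photon relation is λ = hc/E, giving λ = 1.355e-6 m.
Converting to nm: λ = 1355 nm ≈ 1360 nm.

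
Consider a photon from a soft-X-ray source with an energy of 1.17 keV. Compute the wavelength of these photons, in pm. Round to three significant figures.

Take h = 6.62607015 × 10^-34 J·s, c = 2.99792458 × 10^8 m/s, 1 eV = 1.602176634 × 10^-19 J.
Convert to SI: E = 1.17 keV = 1.8745 × 10^-16 J.
Apply λ = hc/E: λ = 1.060 × 10^-9 m.
Converting to pm: λ = 1060 pm ≈ 1060 pm.

1060 pm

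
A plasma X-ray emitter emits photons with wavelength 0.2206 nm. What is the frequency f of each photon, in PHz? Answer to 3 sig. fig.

1360 PHz

First convert: λ = 0.2206 nm = 2.206 × 10^-10 m.
The photon relation is f = c/λ, giving f = 1.359 × 10^18 Hz.
Converting to PHz: f = 1359 PHz ≈ 1360 PHz.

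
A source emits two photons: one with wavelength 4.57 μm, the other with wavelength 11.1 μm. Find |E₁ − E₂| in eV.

Using E = hc/λ: E₁ = 4.347·10^-20 J, E₂ = 1.790·10^-20 J.
|ΔE| = |4.347·10^-20 − 1.790·10^-20| = 2.56·10^-20 J = 0.160 eV.

0.160 eV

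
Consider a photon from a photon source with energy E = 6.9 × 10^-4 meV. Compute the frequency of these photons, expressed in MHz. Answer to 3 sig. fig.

167 MHz

(h = 6.62607015 × 10^-34 J·s, 1 eV = 1.602176634 × 10^-19 J.)
In SI units: E = 6.9 × 10^-4 meV = 1.1055 × 10^-25 J.
Apply f = E/h: f = 1.668 × 10^8 Hz.
Converting to MHz: f = 166.8 MHz ≈ 167 MHz.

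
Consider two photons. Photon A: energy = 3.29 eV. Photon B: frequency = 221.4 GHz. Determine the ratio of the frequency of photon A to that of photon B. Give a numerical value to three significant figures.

f_A = 7.955 × 10^14 Hz (from energy = 3.29 eV, via f = E/h).
f_B = 2.214 × 10^11 Hz (from frequency = 221.4 GHz, via f given directly).
Ratio = 7.955 × 10^14 / 2.214 × 10^11 = 3590.

3590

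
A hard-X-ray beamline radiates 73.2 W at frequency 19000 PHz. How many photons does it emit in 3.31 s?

Total energy: E_total = P·t = 73.2 × 3.31 = 242.3 J.
Per-photon energy: E = 1.259e-14 J.
N = E_total / E_photon = 1.92e16.

1.92e16 photons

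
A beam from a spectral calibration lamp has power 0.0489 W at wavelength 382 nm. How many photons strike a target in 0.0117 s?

1.10e15 photons

Total energy: E_total = P·t = 0.0489 × 0.0117 = 5.721e-4 J.
Per-photon energy: E = 5.200e-19 J.
N = E_total / E_photon = 1.10e15.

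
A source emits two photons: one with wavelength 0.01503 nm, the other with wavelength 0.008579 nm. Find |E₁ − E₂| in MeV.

Using E = hc/λ: E₁ = 1.3217 × 10^-14 J, E₂ = 2.3155 × 10^-14 J.
|ΔE| = |1.3217 × 10^-14 − 2.3155 × 10^-14| = 9.94 × 10^-15 J = 0.0620 MeV.

0.0620 MeV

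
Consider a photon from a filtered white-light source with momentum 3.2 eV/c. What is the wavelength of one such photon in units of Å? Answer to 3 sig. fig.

3870 Å

In SI units: p = 3.2 eV/c = 1.7102 × 10^-27 kg·m/s.
Apply λ = h/p: λ = 3.875 × 10^-7 m.
Converting to Å: λ = 3875 Å ≈ 3870 Å.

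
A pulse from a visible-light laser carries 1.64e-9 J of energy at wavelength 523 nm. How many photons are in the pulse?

Per-photon energy: E = 3.798e-19 J (from wavelength = 523 nm).
N = E_total / E_photon = 1.64e-9 J / 3.798e-19 J = 4.32e9.

4.32e9 photons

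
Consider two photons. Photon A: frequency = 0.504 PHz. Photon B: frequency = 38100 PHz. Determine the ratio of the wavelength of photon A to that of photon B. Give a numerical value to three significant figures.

λ_A = 5.948e-7 m (from frequency = 0.504 PHz, via λ = c/f).
λ_B = 7.869e-12 m (from frequency = 38100 PHz, via λ = c/f).
Ratio = 5.948e-7 / 7.869e-12 = 7.56e4.

7.56e4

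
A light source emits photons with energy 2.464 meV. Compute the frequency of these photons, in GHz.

(h = 6.62607015e-34 J·s, 1 eV = 1.602176634e-19 J.)
First convert: E = 2.464 meV = 3.9478e-22 J.
Apply f = E/h: f = 5.958e11 Hz.
Converting to GHz: f = 595.8 GHz ≈ 596 GHz.

596 GHz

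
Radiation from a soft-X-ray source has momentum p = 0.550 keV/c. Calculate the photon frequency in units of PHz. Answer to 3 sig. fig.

Take h = 6.62607015 × 10^-34 J·s, c = 2.99792458 × 10^8 m/s, 1 eV = 1.602176634 × 10^-19 J.
Convert to SI: p = 0.550 keV/c = 2.9394 × 10^-25 kg·m/s.
For a photon f = pc/h, so f = 1.330 × 10^17 Hz.
Converting to PHz: f = 133.0 PHz ≈ 133 PHz.

133 PHz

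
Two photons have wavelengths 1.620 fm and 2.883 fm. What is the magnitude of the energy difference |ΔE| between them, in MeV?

Using E = hc/λ: E₁ = 1.2262e-10 J, E₂ = 6.8902e-11 J.
|ΔE| = |1.2262e-10 − 6.8902e-11| = 5.37e-11 J = 335 MeV.

335 MeV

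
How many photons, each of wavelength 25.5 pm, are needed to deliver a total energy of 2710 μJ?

Per-photon energy: E = 7.790e-15 J (from wavelength = 25.5 pm).
N = E_total / E_photon = 0.00271 J / 7.790e-15 J = 3.48e11.

3.48e11 photons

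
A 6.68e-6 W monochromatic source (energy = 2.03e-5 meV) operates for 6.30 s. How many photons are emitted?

Total energy: E_total = P·t = 6.68e-6 × 6.30 = 4.208e-5 J.
Per-photon energy: E = 3.252e-27 J.
N = E_total / E_photon = 1.29e22.

1.29e22 photons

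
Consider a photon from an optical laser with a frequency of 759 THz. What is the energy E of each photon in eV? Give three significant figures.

Convert to SI: f = 759 THz = 7.59e14 Hz.
Since E = hf for a photon, E = 5.029e-19 J.
Converting to eV: E = 3.139 eV ≈ 3.14 eV.

3.14 eV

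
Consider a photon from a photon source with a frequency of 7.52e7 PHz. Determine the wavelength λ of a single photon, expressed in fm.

Take c = 2.99792458e8 m/s.
First convert: f = 7.52e7 PHz = 7.52e22 Hz.
The photon relation is λ = c/f, giving λ = 3.987e-15 m.
Converting to fm: λ = 3.987 fm ≈ 3.99 fm.

3.99 fm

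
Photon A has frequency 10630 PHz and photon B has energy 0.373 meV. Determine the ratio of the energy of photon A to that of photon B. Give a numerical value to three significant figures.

E_A = 7.044e-15 J (from frequency = 10630 PHz, via E = hf).
E_B = 5.976e-23 J (from energy = 0.373 meV, via E given directly).
Ratio = 7.044e-15 / 5.976e-23 = 1.18e8.

1.18e8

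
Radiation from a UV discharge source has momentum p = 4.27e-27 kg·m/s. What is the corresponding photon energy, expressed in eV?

7.99 eV

For a photon E = pc, so E = 1.280e-18 J.
Converting to eV: E = 7.990 eV ≈ 7.99 eV.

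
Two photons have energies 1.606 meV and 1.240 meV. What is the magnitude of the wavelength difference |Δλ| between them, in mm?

Using λ = hc/E: λ₁ = 7.7201 × 10^-4 m, λ₂ = 9.9987 × 10^-4 m.
|Δλ| = |7.7201 × 10^-4 − 9.9987 × 10^-4| = 2.28 × 10^-4 m = 0.228 mm.

0.228 mm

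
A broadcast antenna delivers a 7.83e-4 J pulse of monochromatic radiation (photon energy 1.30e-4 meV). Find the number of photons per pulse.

Per-photon energy: E = 2.083e-26 J (from energy = 1.30e-4 meV).
N = E_total / E_photon = 7.83e-4 J / 2.083e-26 J = 3.76e22.

3.76e22 photons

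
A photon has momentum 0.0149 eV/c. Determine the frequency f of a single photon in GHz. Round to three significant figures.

3600 GHz

Use h = 6.62607015 × 10^-34 J·s, c = 2.99792458 × 10^8 m/s, 1 eV = 1.602176634 × 10^-19 J.
First convert: p = 0.0149 eV/c = 7.9630 × 10^-30 kg·m/s.
For a photon f = pc/h, so f = 3.603 × 10^12 Hz.
Converting to GHz: f = 3603 GHz ≈ 3600 GHz.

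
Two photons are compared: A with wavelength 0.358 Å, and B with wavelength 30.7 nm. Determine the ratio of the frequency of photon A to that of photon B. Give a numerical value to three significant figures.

858

f_A = 8.374e18 Hz (from wavelength = 0.358 Å, via f = c/λ).
f_B = 9.765e15 Hz (from wavelength = 30.7 nm, via f = c/λ).
Ratio = 8.374e18 / 9.765e15 = 858.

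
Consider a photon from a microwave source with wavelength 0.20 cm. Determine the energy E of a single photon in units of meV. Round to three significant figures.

Convert to SI: λ = 0.20 cm = 0.0020 m.
Since E = hc/λ for a photon, E = 9.932 × 10^-23 J.
Converting to meV: E = 0.6199 meV ≈ 0.620 meV.

0.620 meV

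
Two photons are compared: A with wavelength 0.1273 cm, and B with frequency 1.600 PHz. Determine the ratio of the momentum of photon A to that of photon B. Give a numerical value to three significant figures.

1.47 × 10^-4

p_A = 5.205 × 10^-31 kg·m/s (from wavelength = 0.1273 cm, via p = h/λ).
p_B = 3.536 × 10^-27 kg·m/s (from frequency = 1.600 PHz, via p = hf/c).
Ratio = 5.205 × 10^-31 / 3.536 × 10^-27 = 1.47 × 10^-4.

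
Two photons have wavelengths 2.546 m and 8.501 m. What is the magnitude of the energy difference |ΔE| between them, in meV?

Using E = hc/λ: E₁ = 7.8022e-26 J, E₂ = 2.3367e-26 J.
|ΔE| = |7.8022e-26 − 2.3367e-26| = 5.47e-26 J = 3.41e-4 meV.

3.41e-4 meV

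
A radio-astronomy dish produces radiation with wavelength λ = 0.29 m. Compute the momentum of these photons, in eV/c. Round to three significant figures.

4.28e-6 eV/c

Since p = h/λ for a photon, p = 2.285e-33 kg·m/s.
Converting to eV/c: p = 4.275e-6 eV/c ≈ 4.28e-6 eV/c.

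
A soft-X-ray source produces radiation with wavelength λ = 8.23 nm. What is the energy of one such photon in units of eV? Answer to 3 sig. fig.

151 eV

Convert to SI: λ = 8.23 nm = 8.23e-9 m.
Since E = hc/λ for a photon, E = 2.414e-17 J.
Converting to eV: E = 150.6 eV ≈ 151 eV.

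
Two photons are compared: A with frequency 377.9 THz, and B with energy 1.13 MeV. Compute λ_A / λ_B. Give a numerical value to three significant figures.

7.23e5

λ_A = 7.933e-7 m (from frequency = 377.9 THz, via λ = c/f).
λ_B = 1.097e-12 m (from energy = 1.13 MeV, via λ = hc/E).
Ratio = 7.933e-7 / 1.097e-12 = 7.23e5.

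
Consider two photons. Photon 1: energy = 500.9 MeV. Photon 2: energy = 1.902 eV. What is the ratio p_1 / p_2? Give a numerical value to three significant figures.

2.63 × 10^8

p_1 = 2.677 × 10^-19 kg·m/s (from energy = 500.9 MeV, via p = E/c).
p_2 = 1.016 × 10^-27 kg·m/s (from energy = 1.902 eV, via p = E/c).
Ratio = 2.677 × 10^-19 / 1.016 × 10^-27 = 2.63 × 10^8.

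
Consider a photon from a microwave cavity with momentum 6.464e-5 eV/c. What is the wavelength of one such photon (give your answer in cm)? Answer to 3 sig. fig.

Use h = 6.62607015e-34 J·s, c = 2.99792458e8 m/s, 1 eV = 1.602176634e-19 J.
First convert: p = 6.464e-5 eV/c = 3.4545e-32 kg·m/s.
Apply λ = h/p: λ = 0.01918 m.
Converting to cm: λ = 1.918 cm ≈ 1.92 cm.

1.92 cm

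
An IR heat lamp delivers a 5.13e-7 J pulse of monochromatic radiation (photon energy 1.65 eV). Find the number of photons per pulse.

Per-photon energy: E = 2.644e-19 J (from energy = 1.65 eV).
N = E_total / E_photon = 5.13e-7 J / 2.644e-19 J = 1.94e12.

1.94e12 photons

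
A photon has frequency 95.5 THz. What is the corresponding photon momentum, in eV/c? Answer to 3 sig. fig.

0.395 eV/c

Use h = 6.62607015e-34 J·s, c = 2.99792458e8 m/s, 1 eV = 1.602176634e-19 J.
First convert: f = 95.5 THz = 9.55e13 Hz.
The photon relation is p = hf/c, giving p = 2.111e-28 kg·m/s.
Converting to eV/c: p = 0.3950 eV/c ≈ 0.395 eV/c.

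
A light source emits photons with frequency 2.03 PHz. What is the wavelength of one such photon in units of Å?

(c = 2.99792458 × 10^8 m/s.)
Convert to SI: f = 2.03 PHz = 2.03 × 10^15 Hz.
The photon relation is λ = c/f, giving λ = 1.477 × 10^-7 m.
Converting to Å: λ = 1477 Å ≈ 1480 Å.

1480 Å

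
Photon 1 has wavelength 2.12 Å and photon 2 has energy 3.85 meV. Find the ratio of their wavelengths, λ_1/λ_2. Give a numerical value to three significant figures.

6.58·10^-7

λ_1 = 2.120·10^-10 m (from wavelength = 2.12 Å, via λ given directly).
λ_2 = 3.220·10^-4 m (from energy = 3.85 meV, via λ = hc/E).
Ratio = 2.120·10^-10 / 3.220·10^-4 = 6.58·10^-7.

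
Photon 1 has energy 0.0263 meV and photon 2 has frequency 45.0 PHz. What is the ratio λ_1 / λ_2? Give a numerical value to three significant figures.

λ_1 = 0.04714 m (from energy = 0.0263 meV, via λ = hc/E).
λ_2 = 6.662e-9 m (from frequency = 45.0 PHz, via λ = c/f).
Ratio = 0.04714 / 6.662e-9 = 7.08e6.

7.08e6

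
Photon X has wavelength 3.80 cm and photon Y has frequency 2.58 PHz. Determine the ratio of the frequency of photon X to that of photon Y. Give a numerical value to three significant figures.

f_X = 7.889e9 Hz (from wavelength = 3.80 cm, via f = c/λ).
f_Y = 2.580e15 Hz (from frequency = 2.58 PHz, via f given directly).
Ratio = 7.889e9 / 2.580e15 = 3.06e-6.

3.06e-6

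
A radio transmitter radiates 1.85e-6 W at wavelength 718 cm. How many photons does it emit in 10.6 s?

Total energy: E_total = P·t = 1.85e-6 × 10.6 = 1.961e-5 J.
Per-photon energy: E = 2.767e-26 J.
N = E_total / E_photon = 7.09e20.

7.09e20 photons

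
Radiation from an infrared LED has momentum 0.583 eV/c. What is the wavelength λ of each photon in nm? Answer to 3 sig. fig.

Take h = 6.62607015e-34 J·s, c = 2.99792458e8 m/s, 1 eV = 1.602176634e-19 J.
First convert: p = 0.583 eV/c = 3.1157e-28 kg·m/s.
Apply λ = h/p: λ = 2.127e-6 m.
Converting to nm: λ = 2127 nm ≈ 2130 nm.

2130 nm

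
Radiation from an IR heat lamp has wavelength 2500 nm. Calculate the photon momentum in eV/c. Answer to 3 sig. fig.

In SI units: λ = 2500 nm = 2.5e-6 m.
For a photon p = h/λ, so p = 2.650e-28 kg·m/s.
Converting to eV/c: p = 0.4959 eV/c ≈ 0.496 eV/c.

0.496 eV/c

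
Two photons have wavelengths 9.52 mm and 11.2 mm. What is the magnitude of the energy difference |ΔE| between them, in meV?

0.0195 meV

Using E = hc/λ: E₁ = 2.087 × 10^-23 J, E₂ = 1.774 × 10^-23 J.
|ΔE| = |2.087 × 10^-23 − 1.774 × 10^-23| = 3.13 × 10^-24 J = 0.0195 meV.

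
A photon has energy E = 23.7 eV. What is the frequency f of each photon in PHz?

5.73 PHz

First convert: E = 23.7 eV = 3.7972 × 10^-18 J.
The photon relation is f = E/h, giving f = 5.731 × 10^15 Hz.
Converting to PHz: f = 5.731 PHz ≈ 5.73 PHz.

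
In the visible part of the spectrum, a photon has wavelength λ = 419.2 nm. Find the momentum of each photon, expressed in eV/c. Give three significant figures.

2.96 eV/c

First convert: λ = 419.2 nm = 4.192·10^-7 m.
Since p = h/λ for a photon, p = 1.581·10^-27 kg·m/s.
Converting to eV/c: p = 2.958 eV/c ≈ 2.96 eV/c.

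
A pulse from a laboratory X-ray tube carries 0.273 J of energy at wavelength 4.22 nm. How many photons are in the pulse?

5.80·10^15 photons

Per-photon energy: E = 4.707·10^-17 J (from wavelength = 4.22 nm).
N = E_total / E_photon = 0.273 J / 4.707·10^-17 J = 5.80·10^15.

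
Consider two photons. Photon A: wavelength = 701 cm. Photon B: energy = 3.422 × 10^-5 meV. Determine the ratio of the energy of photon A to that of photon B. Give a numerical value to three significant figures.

E_A = 2.834 × 10^-26 J (from wavelength = 701 cm, via E = hc/λ).
E_B = 5.483 × 10^-27 J (from energy = 3.422 × 10^-5 meV, via E given directly).
Ratio = 2.834 × 10^-26 / 5.483 × 10^-27 = 5.17.

5.17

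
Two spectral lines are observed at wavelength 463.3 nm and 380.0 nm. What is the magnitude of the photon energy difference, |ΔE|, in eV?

0.587 eV

Using E = hc/λ: E₁ = 4.2876 × 10^-19 J, E₂ = 5.2275 × 10^-19 J.
|ΔE| = |4.2876 × 10^-19 − 5.2275 × 10^-19| = 9.40 × 10^-20 J = 0.587 eV.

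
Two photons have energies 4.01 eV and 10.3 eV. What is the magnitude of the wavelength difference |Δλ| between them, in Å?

1890 Å

Using λ = hc/E: λ₁ = 3.092·10^-7 m, λ₂ = 1.204·10^-7 m.
|Δλ| = |3.092·10^-7 − 1.204·10^-7| = 1.89·10^-7 m = 1890 Å.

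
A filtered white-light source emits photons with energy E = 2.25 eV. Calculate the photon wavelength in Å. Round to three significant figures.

(h = 6.62607015e-34 J·s, c = 2.99792458e8 m/s, 1 eV = 1.602176634e-19 J.)
Convert to SI: E = 2.25 eV = 3.6049e-19 J.
The photon relation is λ = hc/E, giving λ = 5.510e-7 m.
Converting to Å: λ = 5510 Å ≈ 5510 Å.

5510 Å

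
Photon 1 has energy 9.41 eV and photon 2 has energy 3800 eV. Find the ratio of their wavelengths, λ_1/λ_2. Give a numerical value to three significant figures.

404

λ_1 = 1.318 × 10^-7 m (from energy = 9.41 eV, via λ = hc/E).
λ_2 = 3.263 × 10^-10 m (from energy = 3800 eV, via λ = hc/E).
Ratio = 1.318 × 10^-7 / 3.263 × 10^-10 = 404.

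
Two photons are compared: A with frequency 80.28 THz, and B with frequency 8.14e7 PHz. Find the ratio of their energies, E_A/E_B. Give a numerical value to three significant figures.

9.86e-10

E_A = 5.319e-20 J (from frequency = 80.28 THz, via E = hf).
E_B = 5.394e-11 J (from frequency = 8.14e7 PHz, via E = hf).
Ratio = 5.319e-20 / 5.394e-11 = 9.86e-10.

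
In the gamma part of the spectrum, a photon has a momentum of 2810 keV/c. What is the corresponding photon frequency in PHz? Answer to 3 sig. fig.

6.79e5 PHz

In SI units: p = 2810 keV/c = 1.5017e-21 kg·m/s.
For a photon f = pc/h, so f = 6.795e20 Hz.
Converting to PHz: f = 679500 PHz ≈ 6.79e5 PHz.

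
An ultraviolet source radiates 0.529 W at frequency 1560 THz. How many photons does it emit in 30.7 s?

1.57e19 photons

Total energy: E_total = P·t = 0.529 × 30.7 = 16.24 J.
Per-photon energy: E = 1.034e-18 J.
N = E_total / E_photon = 1.57e19.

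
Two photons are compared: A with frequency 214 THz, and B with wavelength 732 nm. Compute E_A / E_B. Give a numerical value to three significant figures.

E_A = 1.418 × 10^-19 J (from frequency = 214 THz, via E = hf).
E_B = 2.714 × 10^-19 J (from wavelength = 732 nm, via E = hc/λ).
Ratio = 1.418 × 10^-19 / 2.714 × 10^-19 = 0.523.

0.523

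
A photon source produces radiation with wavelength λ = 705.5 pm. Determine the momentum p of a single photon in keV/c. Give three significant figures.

Take h = 6.62607015e-34 J·s, c = 2.99792458e8 m/s, 1 eV = 1.602176634e-19 J.
In SI units: λ = 705.5 pm = 7.055e-10 m.
For a photon p = h/λ, so p = 9.392e-25 kg·m/s.
Converting to keV/c: p = 1.757 keV/c ≈ 1.76 keV/c.

1.76 keV/c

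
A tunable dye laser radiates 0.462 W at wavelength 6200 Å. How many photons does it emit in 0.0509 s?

7.34 × 10^16 photons

Total energy: E_total = P·t = 0.462 × 0.0509 = 0.02352 J.
Per-photon energy: E = 3.204 × 10^-19 J.
N = E_total / E_photon = 7.34 × 10^16.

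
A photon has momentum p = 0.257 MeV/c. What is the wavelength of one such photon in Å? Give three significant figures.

Convert to SI: p = 0.257 MeV/c = 1.3735e-22 kg·m/s.
The photon relation is λ = h/p, giving λ = 4.824e-12 m.
Converting to Å: λ = 0.04824 Å ≈ 0.0482 Å.

0.0482 Å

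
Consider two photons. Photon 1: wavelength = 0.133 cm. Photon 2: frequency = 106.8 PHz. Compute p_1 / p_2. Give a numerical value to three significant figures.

p_1 = 4.982 × 10^-31 kg·m/s (from wavelength = 0.133 cm, via p = h/λ).
p_2 = 2.361 × 10^-25 kg·m/s (from frequency = 106.8 PHz, via p = hf/c).
Ratio = 4.982 × 10^-31 / 2.361 × 10^-25 = 2.11 × 10^-6.

2.11 × 10^-6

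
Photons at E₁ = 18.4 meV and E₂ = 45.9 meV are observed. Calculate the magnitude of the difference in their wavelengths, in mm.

Using λ = hc/E: λ₁ = 6.738·10^-5 m, λ₂ = 2.701·10^-5 m.
|Δλ| = |6.738·10^-5 − 2.701·10^-5| = 4.04·10^-5 m = 0.0404 mm.

0.0404 mm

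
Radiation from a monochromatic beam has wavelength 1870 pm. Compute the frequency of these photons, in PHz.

(c = 2.99792458e8 m/s.)
In SI units: λ = 1870 pm = 1.87e-9 m.
The photon relation is f = c/λ, giving f = 1.603e17 Hz.
Converting to PHz: f = 160.3 PHz ≈ 160 PHz.

160 PHz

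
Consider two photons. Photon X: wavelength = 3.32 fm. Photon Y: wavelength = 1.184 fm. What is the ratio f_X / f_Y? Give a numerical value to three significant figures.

0.357

f_X = 9.030·10^22 Hz (from wavelength = 3.32 fm, via f = c/λ).
f_Y = 2.532·10^23 Hz (from wavelength = 1.184 fm, via f = c/λ).
Ratio = 9.030·10^22 / 2.532·10^23 = 0.357.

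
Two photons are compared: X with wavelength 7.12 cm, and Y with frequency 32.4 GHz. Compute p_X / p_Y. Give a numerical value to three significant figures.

0.130

p_X = 9.306 × 10^-33 kg·m/s (from wavelength = 7.12 cm, via p = h/λ).
p_Y = 7.161 × 10^-32 kg·m/s (from frequency = 32.4 GHz, via p = hf/c).
Ratio = 9.306 × 10^-33 / 7.161 × 10^-32 = 0.130.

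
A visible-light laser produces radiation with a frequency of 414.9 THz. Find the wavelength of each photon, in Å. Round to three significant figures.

Take c = 2.99792458e8 m/s.
First convert: f = 414.9 THz = 4.149e14 Hz.
Since λ = c/f for a photon, λ = 7.226e-7 m.
Converting to Å: λ = 7226 Å ≈ 7230 Å.

7230 Å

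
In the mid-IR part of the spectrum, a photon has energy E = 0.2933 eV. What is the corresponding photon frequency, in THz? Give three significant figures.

Use h = 6.62607015e-34 J·s, 1 eV = 1.602176634e-19 J.
In SI units: E = 0.2933 eV = 4.6992e-20 J.
Since f = E/h for a photon, f = 7.092e13 Hz.
Converting to THz: f = 70.92 THz ≈ 70.9 THz.

70.9 THz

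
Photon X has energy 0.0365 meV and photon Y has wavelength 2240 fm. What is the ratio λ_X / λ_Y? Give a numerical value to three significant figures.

λ_X = 0.03397 m (from energy = 0.0365 meV, via λ = hc/E).
λ_Y = 2.240 × 10^-12 m (from wavelength = 2240 fm, via λ given directly).
Ratio = 0.03397 / 2.240 × 10^-12 = 1.52 × 10^10.

1.52 × 10^10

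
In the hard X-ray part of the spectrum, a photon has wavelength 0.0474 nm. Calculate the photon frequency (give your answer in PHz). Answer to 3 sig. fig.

6320 PHz

(c = 2.99792458e8 m/s.)
First convert: λ = 0.0474 nm = 4.74e-11 m.
Apply f = c/λ: f = 6.325e18 Hz.
Converting to PHz: f = 6325 PHz ≈ 6320 PHz.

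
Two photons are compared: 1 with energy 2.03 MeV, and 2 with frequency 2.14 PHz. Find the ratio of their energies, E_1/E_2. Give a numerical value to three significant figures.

2.29e5

E_1 = 3.252e-13 J (from energy = 2.03 MeV, via E given directly).
E_2 = 1.418e-18 J (from frequency = 2.14 PHz, via E = hf).
Ratio = 3.252e-13 / 1.418e-18 = 2.29e5.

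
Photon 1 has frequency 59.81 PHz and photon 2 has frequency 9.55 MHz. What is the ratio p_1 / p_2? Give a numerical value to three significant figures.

p_1 = 1.322e-25 kg·m/s (from frequency = 59.81 PHz, via p = hf/c).
p_2 = 2.111e-35 kg·m/s (from frequency = 9.55 MHz, via p = hf/c).
Ratio = 1.322e-25 / 2.111e-35 = 6.26e9.

6.26e9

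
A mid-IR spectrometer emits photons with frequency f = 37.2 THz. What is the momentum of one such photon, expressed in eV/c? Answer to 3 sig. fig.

Use h = 6.62607015e-34 J·s, c = 2.99792458e8 m/s, 1 eV = 1.602176634e-19 J.
In SI units: f = 37.2 THz = 3.72e13 Hz.
For a photon p = hf/c, so p = 8.222e-29 kg·m/s.
Converting to eV/c: p = 0.1538 eV/c ≈ 0.154 eV/c.

0.154 eV/c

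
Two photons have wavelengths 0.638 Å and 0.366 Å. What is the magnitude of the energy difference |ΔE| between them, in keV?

Using E = hc/λ: E₁ = 3.114e-15 J, E₂ = 5.427e-15 J.
|ΔE| = |3.114e-15 − 5.427e-15| = 2.31e-15 J = 14.4 keV.

14.4 keV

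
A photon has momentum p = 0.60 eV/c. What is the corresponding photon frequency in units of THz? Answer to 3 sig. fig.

145 THz

First convert: p = 0.60 eV/c = 3.2066 × 10^-28 kg·m/s.
The photon relation is f = pc/h, giving f = 1.451 × 10^14 Hz.
Converting to THz: f = 145.1 THz ≈ 145 THz.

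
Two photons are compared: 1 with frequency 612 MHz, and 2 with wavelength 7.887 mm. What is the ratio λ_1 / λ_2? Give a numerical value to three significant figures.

λ_1 = 0.4899 m (from frequency = 612 MHz, via λ = c/f).
λ_2 = 0.007887 m (from wavelength = 7.887 mm, via λ given directly).
Ratio = 0.4899 / 0.007887 = 62.1.

62.1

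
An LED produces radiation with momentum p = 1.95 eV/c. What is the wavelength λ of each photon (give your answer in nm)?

636 nm

Convert to SI: p = 1.95 eV/c = 1.0421 × 10^-27 kg·m/s.
Apply λ = h/p: λ = 6.358 × 10^-7 m.
Converting to nm: λ = 635.8 nm ≈ 636 nm.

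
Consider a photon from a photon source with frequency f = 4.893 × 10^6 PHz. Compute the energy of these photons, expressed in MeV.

20.2 MeV

Take h = 6.62607015 × 10^-34 J·s, 1 eV = 1.602176634 × 10^-19 J.
First convert: f = 4.893 × 10^6 PHz = 4.893 × 10^21 Hz.
Since E = hf for a photon, E = 3.242 × 10^-12 J.
Converting to MeV: E = 20.24 MeV ≈ 20.2 MeV.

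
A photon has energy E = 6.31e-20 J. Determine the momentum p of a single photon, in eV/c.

0.394 eV/c

Apply p = E/c: p = 2.105e-28 kg·m/s.
Converting to eV/c: p = 0.3938 eV/c ≈ 0.394 eV/c.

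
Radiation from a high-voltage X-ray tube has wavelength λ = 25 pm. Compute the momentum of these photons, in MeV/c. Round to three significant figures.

In SI units: λ = 25 pm = 2.5 × 10^-11 m.
Apply p = h/λ: p = 2.650 × 10^-23 kg·m/s.
Converting to MeV/c: p = 0.04959 MeV/c ≈ 0.0496 MeV/c.

0.0496 MeV/c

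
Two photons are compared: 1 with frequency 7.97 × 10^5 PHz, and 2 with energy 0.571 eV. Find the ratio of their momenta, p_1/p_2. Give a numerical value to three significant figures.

5.77 × 10^6

p_1 = 1.762 × 10^-21 kg·m/s (from frequency = 7.97 × 10^5 PHz, via p = hf/c).
p_2 = 3.052 × 10^-28 kg·m/s (from energy = 0.571 eV, via p = E/c).
Ratio = 1.762 × 10^-21 / 3.052 × 10^-28 = 5.77 × 10^6.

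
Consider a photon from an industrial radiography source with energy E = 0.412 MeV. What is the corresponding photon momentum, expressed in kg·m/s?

2.20·10^-22 kg·m/s

Convert to SI: E = 0.412 MeV = 6.6010·10^-14 J.
Since p = E/c for a photon, p = 2.202·10^-22 kg·m/s.
So p ≈ 2.20·10^-22 kg·m/s.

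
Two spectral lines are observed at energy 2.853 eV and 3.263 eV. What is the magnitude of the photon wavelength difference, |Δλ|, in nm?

Using λ = hc/E: λ₁ = 4.3457 × 10^-7 m, λ₂ = 3.7997 × 10^-7 m.
|Δλ| = |4.3457 × 10^-7 − 3.7997 × 10^-7| = 5.46 × 10^-8 m = 54.6 nm.

54.6 nm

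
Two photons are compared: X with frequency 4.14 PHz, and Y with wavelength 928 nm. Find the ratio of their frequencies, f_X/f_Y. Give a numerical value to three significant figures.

12.8

f_X = 4.140 × 10^15 Hz (from frequency = 4.14 PHz, via f given directly).
f_Y = 3.231 × 10^14 Hz (from wavelength = 928 nm, via f = c/λ).
Ratio = 4.140 × 10^15 / 3.231 × 10^14 = 12.8.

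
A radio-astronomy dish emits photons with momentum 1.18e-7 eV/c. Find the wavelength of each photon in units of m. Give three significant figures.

10.5 m

Use h = 6.62607015e-34 J·s, c = 2.99792458e8 m/s, 1 eV = 1.602176634e-19 J.
In SI units: p = 1.18e-7 eV/c = 6.3063e-35 kg·m/s.
The photon relation is λ = h/p, giving λ = 10.51 m.
So λ ≈ 10.5 m.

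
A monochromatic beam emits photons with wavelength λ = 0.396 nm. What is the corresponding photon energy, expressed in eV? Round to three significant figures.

3130 eV

Convert to SI: λ = 0.396 nm = 3.96e-10 m.
Since E = hc/λ for a photon, E = 5.016e-16 J.
Converting to eV: E = 3131 eV ≈ 3130 eV.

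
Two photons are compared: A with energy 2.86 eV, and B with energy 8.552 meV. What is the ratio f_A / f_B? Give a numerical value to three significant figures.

334

f_A = 6.915·10^14 Hz (from energy = 2.86 eV, via f = E/h).
f_B = 2.068·10^12 Hz (from energy = 8.552 meV, via f = E/h).
Ratio = 6.915·10^14 / 2.068·10^12 = 334.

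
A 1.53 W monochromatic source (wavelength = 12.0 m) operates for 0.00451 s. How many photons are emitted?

4.17 × 10^23 photons

Total energy: E_total = P·t = 1.53 × 0.00451 = 0.006900 J.
Per-photon energy: E = 1.655 × 10^-26 J.
N = E_total / E_photon = 4.17 × 10^23.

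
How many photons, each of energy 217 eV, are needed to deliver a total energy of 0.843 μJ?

Per-photon energy: E = 3.477 × 10^-17 J (from energy = 217 eV).
N = E_total / E_photon = 8.43 × 10^-7 J / 3.477 × 10^-17 J = 2.42 × 10^10.

2.42 × 10^10 photons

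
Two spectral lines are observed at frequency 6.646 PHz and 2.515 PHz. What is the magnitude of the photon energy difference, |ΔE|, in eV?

17.1 eV

Using E = hf: E₁ = 4.4037e-18 J, E₂ = 1.6665e-18 J.
|ΔE| = |4.4037e-18 − 1.6665e-18| = 2.74e-18 J = 17.1 eV.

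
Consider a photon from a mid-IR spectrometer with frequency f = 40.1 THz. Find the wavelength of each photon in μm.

7.48 μm

Take c = 2.99792458e8 m/s.
First convert: f = 40.1 THz = 4.01e13 Hz.
The photon relation is λ = c/f, giving λ = 7.476e-6 m.
Converting to μm: λ = 7.476 μm ≈ 7.48 μm.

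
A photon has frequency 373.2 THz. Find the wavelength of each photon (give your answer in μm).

In SI units: f = 373.2 THz = 3.732 × 10^14 Hz.
Apply λ = c/f: λ = 8.033 × 10^-7 m.
Converting to μm: λ = 0.8033 μm ≈ 0.803 μm.

0.803 μm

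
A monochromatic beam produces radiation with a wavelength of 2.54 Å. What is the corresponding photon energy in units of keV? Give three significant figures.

First convert: λ = 2.54 Å = 2.54e-10 m.
The photon relation is E = hc/λ, giving E = 7.821e-16 J.
Converting to keV: E = 4.881 keV ≈ 4.88 keV.

4.88 keV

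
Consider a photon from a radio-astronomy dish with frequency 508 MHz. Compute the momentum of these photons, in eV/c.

(h = 6.62607015 × 10^-34 J·s, c = 2.99792458 × 10^8 m/s, 1 eV = 1.602176634 × 10^-19 J.)
Convert to SI: f = 508 MHz = 5.08 × 10^8 Hz.
Apply p = hf/c: p = 1.123 × 10^-33 kg·m/s.
Converting to eV/c: p = 2.101 × 10^-6 eV/c ≈ 2.10 × 10^-6 eV/c.

2.10 × 10^-6 eV/c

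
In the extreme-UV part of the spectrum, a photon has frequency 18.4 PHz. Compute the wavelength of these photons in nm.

16.3 nm

Take c = 2.99792458e8 m/s.
First convert: f = 18.4 PHz = 1.84e16 Hz.
The photon relation is λ = c/f, giving λ = 1.629e-8 m.
Converting to nm: λ = 16.29 nm ≈ 16.3 nm.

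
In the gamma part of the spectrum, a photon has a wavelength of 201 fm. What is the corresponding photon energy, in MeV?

6.17 MeV

Use h = 6.62607015 × 10^-34 J·s, c = 2.99792458 × 10^8 m/s, 1 eV = 1.602176634 × 10^-19 J.
In SI units: λ = 201 fm = 2.01 × 10^-13 m.
The photon relation is E = hc/λ, giving E = 9.883 × 10^-13 J.
Converting to MeV: E = 6.168 MeV ≈ 6.17 MeV.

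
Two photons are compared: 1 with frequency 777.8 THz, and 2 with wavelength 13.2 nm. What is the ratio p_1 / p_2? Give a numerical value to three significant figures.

0.0342

p_1 = 1.719 × 10^-27 kg·m/s (from frequency = 777.8 THz, via p = hf/c).
p_2 = 5.020 × 10^-26 kg·m/s (from wavelength = 13.2 nm, via p = h/λ).
Ratio = 1.719 × 10^-27 / 5.020 × 10^-26 = 0.0342.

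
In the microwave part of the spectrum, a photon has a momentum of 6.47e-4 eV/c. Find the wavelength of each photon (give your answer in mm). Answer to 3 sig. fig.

1.92 mm

(h = 6.62607015e-34 J·s, c = 2.99792458e8 m/s, 1 eV = 1.602176634e-19 J.)
In SI units: p = 6.47e-4 eV/c = 3.4578e-31 kg·m/s.
The photon relation is λ = h/p, giving λ = 0.001916 m.
Converting to mm: λ = 1.916 mm ≈ 1.92 mm.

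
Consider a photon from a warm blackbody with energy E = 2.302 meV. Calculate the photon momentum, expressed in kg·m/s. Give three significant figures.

1.23e-30 kg·m/s

Use c = 2.99792458e8 m/s, 1 eV = 1.602176634e-19 J.
Convert to SI: E = 2.302 meV = 3.6882e-22 J.
For a photon p = E/c, so p = 1.230e-30 kg·m/s.
So p ≈ 1.23e-30 kg·m/s.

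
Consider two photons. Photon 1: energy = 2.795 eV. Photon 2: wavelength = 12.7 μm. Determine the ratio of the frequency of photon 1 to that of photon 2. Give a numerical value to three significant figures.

f_1 = 6.758·10^14 Hz (from energy = 2.795 eV, via f = E/h).
f_2 = 2.361·10^13 Hz (from wavelength = 12.7 μm, via f = c/λ).
Ratio = 6.758·10^14 / 2.361·10^13 = 28.6.

28.6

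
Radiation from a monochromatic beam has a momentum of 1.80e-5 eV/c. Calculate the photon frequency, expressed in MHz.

Take h = 6.62607015e-34 J·s, c = 2.99792458e8 m/s, 1 eV = 1.602176634e-19 J.
First convert: p = 1.80e-5 eV/c = 9.6197e-33 kg·m/s.
The photon relation is f = pc/h, giving f = 4.352e9 Hz.
Converting to MHz: f = 4352 MHz ≈ 4350 MHz.

4350 MHz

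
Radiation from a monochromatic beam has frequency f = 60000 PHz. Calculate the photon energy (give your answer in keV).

248 keV

Use h = 6.62607015 × 10^-34 J·s, 1 eV = 1.602176634 × 10^-19 J.
First convert: f = 60000 PHz = 6.000 × 10^19 Hz.
The photon relation is E = hf, giving E = 3.976 × 10^-14 J.
Converting to keV: E = 248.1 keV ≈ 248 keV.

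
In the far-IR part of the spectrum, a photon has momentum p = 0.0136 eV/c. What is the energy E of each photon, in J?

First convert: p = 0.0136 eV/c = 7.2682 × 10^-30 kg·m/s.
Apply E = pc: E = 2.179 × 10^-21 J.
So E ≈ 2.18 × 10^-21 J.

2.18 × 10^-21 J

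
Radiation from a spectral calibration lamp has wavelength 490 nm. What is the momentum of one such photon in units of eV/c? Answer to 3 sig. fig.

2.53 eV/c

Convert to SI: λ = 490 nm = 4.9 × 10^-7 m.
Since p = h/λ for a photon, p = 1.352 × 10^-27 kg·m/s.
Converting to eV/c: p = 2.530 eV/c ≈ 2.53 eV/c.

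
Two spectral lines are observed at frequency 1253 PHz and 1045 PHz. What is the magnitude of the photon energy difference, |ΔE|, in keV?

Using E = hf: E₁ = 8.3025 × 10^-16 J, E₂ = 6.9242 × 10^-16 J.
|ΔE| = |8.3025 × 10^-16 − 6.9242 × 10^-16| = 1.38 × 10^-16 J = 0.860 keV.

0.860 keV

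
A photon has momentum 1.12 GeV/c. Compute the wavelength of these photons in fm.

1.11 fm

Convert to SI: p = 1.12 GeV/c = 5.9856e-19 kg·m/s.
The photon relation is λ = h/p, giving λ = 1.107e-15 m.
Converting to fm: λ = 1.107 fm ≈ 1.11 fm.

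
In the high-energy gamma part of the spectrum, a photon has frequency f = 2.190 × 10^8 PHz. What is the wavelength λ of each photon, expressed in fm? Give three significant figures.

1.37 fm

Use c = 2.99792458 × 10^8 m/s.
Convert to SI: f = 2.190 × 10^8 PHz = 2.190 × 10^23 Hz.
The photon relation is λ = c/f, giving λ = 1.369 × 10^-15 m.
Converting to fm: λ = 1.369 fm ≈ 1.37 fm.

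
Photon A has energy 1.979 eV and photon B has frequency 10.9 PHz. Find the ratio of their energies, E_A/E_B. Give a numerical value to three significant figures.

0.0439

E_A = 3.171e-19 J (from energy = 1.979 eV, via E given directly).
E_B = 7.222e-18 J (from frequency = 10.9 PHz, via E = hf).
Ratio = 3.171e-19 / 7.222e-18 = 0.0439.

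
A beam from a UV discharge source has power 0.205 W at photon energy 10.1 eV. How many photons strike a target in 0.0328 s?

Total energy: E_total = P·t = 0.205 × 0.0328 = 0.006724 J.
Per-photon energy: E = 1.618e-18 J.
N = E_total / E_photon = 4.16e15.

4.16e15 photons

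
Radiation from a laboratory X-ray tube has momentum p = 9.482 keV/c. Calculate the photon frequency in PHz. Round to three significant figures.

2290 PHz

In SI units: p = 9.482 keV/c = 5.0675 × 10^-24 kg·m/s.
Apply f = pc/h: f = 2.293 × 10^18 Hz.
Converting to PHz: f = 2293 PHz ≈ 2290 PHz.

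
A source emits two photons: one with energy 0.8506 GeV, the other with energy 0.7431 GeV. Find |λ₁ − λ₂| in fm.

0.211 fm

Using λ = hc/E: λ₁ = 1.4576e-15 m, λ₂ = 1.6685e-15 m.
|Δλ| = |1.4576e-15 − 1.6685e-15| = 2.11e-16 m = 0.211 fm.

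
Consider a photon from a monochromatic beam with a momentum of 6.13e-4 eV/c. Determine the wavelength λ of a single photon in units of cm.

Take h = 6.62607015e-34 J·s, c = 2.99792458e8 m/s, 1 eV = 1.602176634e-19 J.
Convert to SI: p = 6.13e-4 eV/c = 3.2760e-31 kg·m/s.
Apply λ = h/p: λ = 0.002023 m.
Converting to cm: λ = 0.2023 cm ≈ 0.202 cm.

0.202 cm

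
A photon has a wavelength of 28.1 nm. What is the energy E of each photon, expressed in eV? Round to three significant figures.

Take h = 6.62607015e-34 J·s, c = 2.99792458e8 m/s, 1 eV = 1.602176634e-19 J.
Convert to SI: λ = 28.1 nm = 2.81e-8 m.
Since E = hc/λ for a photon, E = 7.069e-18 J.
Converting to eV: E = 44.12 eV ≈ 44.1 eV.

44.1 eV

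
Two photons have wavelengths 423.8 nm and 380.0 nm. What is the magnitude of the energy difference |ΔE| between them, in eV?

0.337 eV

Using E = hc/λ: E₁ = 4.6872e-19 J, E₂ = 5.2275e-19 J.
|ΔE| = |4.6872e-19 − 5.2275e-19| = 5.40e-20 J = 0.337 eV.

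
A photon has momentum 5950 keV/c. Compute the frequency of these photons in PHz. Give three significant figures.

1.44 × 10^6 PHz

(h = 6.62607015 × 10^-34 J·s, c = 2.99792458 × 10^8 m/s, 1 eV = 1.602176634 × 10^-19 J.)
Convert to SI: p = 5950 keV/c = 3.1799 × 10^-21 kg·m/s.
The photon relation is f = pc/h, giving f = 1.439 × 10^21 Hz.
Converting to PHz: f = 1.439 × 10^6 PHz ≈ 1.44 × 10^6 PHz.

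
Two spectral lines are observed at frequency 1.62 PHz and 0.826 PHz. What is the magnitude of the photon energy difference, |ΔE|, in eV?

3.28 eV

Using E = hf: E₁ = 1.073·10^-18 J, E₂ = 5.473·10^-19 J.
|ΔE| = |1.073·10^-18 − 5.473·10^-19| = 5.26·10^-19 J = 3.28 eV.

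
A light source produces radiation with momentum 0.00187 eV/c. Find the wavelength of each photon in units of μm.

663 μm

(h = 6.62607015e-34 J·s, c = 2.99792458e8 m/s, 1 eV = 1.602176634e-19 J.)
Convert to SI: p = 0.00187 eV/c = 9.9938e-31 kg·m/s.
Since λ = h/p for a photon, λ = 6.630e-4 m.
Converting to μm: λ = 663.0 μm ≈ 663 μm.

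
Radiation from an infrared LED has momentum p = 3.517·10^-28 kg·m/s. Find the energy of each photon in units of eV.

Apply E = pc: E = 1.054·10^-19 J.
Converting to eV: E = 0.6581 eV ≈ 0.658 eV.

0.658 eV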